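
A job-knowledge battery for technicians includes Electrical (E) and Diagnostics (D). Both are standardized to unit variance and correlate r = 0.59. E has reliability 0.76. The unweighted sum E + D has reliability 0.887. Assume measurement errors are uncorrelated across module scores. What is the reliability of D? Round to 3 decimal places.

0.881

Var(E+D) = 2 + 2·0.59 = 3.180.
True-score variance = ρ_E + ρ_D + 2·0.59, so 0.887 = (0.76 + ρ_D + 1.18) / 3.180.
ρ_D = 0.887·3.180 − 0.76 − 1.18 = 0.881.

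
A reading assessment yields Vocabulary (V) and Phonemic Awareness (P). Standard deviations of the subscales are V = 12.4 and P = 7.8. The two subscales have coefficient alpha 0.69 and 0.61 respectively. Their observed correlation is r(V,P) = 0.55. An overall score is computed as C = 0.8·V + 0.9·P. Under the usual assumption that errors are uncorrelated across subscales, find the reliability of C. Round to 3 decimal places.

Var(C) = 0.8²·12.4² + 0.9²·7.8² + 2·[0.72·12.4·7.8·0.55] = 147.687 + 76.6022 = 224.289.
Under uncorrelated errors the observed covariances equal the true-score covariances, so only the own-variance terms attenuate.
True-score variance = [0.8²·12.4²·0.69 + 0.9²·7.8²·0.61] + 76.6022 = 97.9615 + 76.6022 = 174.564.
Reliability = 174.564 / 224.289 = 0.778.

0.778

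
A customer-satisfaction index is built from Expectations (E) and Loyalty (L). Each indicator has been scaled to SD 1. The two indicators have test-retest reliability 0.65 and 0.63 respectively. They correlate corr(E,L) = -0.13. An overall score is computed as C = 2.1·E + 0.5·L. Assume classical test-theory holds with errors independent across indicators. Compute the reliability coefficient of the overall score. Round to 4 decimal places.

Var(C) = 2.1² + 0.5² + 2·[1.05·(-0.13)] = 4.66 − 0.273 = 4.387.
With uncorrelated errors the cross-covariances are all true-score covariance, so they carry over unchanged; only the diagonal terms shrink to ρᵢσᵢ².
True-score variance = [2.1²·0.65 + 0.5²·0.63] − 0.273 = 3.024 − 0.273 = 2.751.
Reliability = 2.751 / 4.387 = 0.6271.

0.6271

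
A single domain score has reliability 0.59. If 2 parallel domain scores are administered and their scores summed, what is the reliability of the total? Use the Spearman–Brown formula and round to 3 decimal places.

ρ_k = kρ / (1 + (k−1)ρ) = 2·0.59 / (1 + 1·0.59) = 1.180 / 1.590 = 0.742.

0.742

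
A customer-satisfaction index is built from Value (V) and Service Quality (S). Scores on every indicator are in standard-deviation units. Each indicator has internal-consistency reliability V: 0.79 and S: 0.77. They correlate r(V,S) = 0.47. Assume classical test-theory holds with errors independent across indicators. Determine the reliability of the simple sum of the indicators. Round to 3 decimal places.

0.850

Var(V+S) = 2 + 2·[0.47] = 2 + 0.94 = 2.94.
Because errors are independent across components, Cov(Tᵢ,Tⱼ) = Cov(Xᵢ,Xⱼ); the off-diagonal part of the true-score variance is the same as above.
True-score variance = [0.79 + 0.77] + 0.94 = 1.56 + 0.94 = 2.5.
Reliability = 2.5 / 2.94 = 0.850.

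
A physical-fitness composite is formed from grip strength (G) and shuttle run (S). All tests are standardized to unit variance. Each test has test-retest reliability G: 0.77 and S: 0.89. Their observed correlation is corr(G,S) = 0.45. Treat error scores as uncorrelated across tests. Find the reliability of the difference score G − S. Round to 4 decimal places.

0.6909

Var(G−S) = 1 + 1 − 2·0.45 = 2 − 0.9 = 1.1.
Under uncorrelated errors the observed covariances equal the true-score covariances, so only the own-variance terms attenuate.
True-score variance = [0.77 + 0.89] − 0.9 = 1.66 − 0.9 = 0.76.
Reliability = 0.76 / 1.1 = 0.6909.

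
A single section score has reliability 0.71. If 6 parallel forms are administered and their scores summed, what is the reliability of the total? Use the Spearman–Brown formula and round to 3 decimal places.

0.936

ρ_k = kρ / (1 + (k−1)ρ) = 6·0.71 / (1 + 5·0.71) = 4.260 / 4.550 = 0.936.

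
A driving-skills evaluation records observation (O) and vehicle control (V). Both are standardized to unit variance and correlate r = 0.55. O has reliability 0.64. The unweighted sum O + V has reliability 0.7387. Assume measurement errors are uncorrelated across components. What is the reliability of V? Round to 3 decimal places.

Var(O+V) = 2 + 2·0.55 = 3.100.
True-score variance = ρ_O + ρ_V + 2·0.55, so 0.7387 = (0.64 + ρ_V + 1.10) / 3.100.
ρ_V = 0.7387·3.100 − 0.64 − 1.10 = 0.550.

0.550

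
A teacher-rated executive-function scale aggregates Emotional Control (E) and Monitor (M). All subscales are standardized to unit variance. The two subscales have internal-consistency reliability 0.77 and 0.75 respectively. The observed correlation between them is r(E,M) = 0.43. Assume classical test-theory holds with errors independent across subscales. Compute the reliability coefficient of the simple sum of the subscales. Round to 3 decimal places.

Var(E+M) = 2 + 2·[0.43] = 2 + 0.86 = 2.86.
With uncorrelated errors the cross-covariances are all true-score covariance, so they carry over unchanged; only the diagonal terms shrink to ρᵢσᵢ².
True-score variance = [0.77 + 0.75] + 0.86 = 1.52 + 0.86 = 2.38.
Reliability = 2.38 / 2.86 = 0.832.

0.832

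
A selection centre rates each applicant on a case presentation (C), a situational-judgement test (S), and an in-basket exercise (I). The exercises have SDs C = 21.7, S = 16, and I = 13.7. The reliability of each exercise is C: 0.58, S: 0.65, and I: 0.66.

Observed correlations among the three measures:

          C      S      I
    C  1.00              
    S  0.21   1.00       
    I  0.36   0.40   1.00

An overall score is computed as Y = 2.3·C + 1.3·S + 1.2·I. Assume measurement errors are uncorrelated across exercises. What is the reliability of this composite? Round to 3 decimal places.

0.713

Var(Y) = 2.3²·21.7² + 1.3²·16² + 1.2²·13.7² + 2·[2.99·21.7·16·0.21 + 2.76·21.7·13.7·0.36 + 1.56·16·13.7·0.40] = 3193.92 + 1300.35 = 4494.27.
Because errors are independent across components, Cov(Tᵢ,Tⱼ) = Cov(Xᵢ,Xⱼ); the off-diagonal part of the true-score variance is the same as above.
True-score variance = [2.3²·21.7²·0.58 + 1.3²·16²·0.65 + 1.2²·13.7²·0.66] + 1300.35 = 1904.38 + 1300.35 = 3204.73.
Reliability = 3204.73 / 4494.27 = 0.713.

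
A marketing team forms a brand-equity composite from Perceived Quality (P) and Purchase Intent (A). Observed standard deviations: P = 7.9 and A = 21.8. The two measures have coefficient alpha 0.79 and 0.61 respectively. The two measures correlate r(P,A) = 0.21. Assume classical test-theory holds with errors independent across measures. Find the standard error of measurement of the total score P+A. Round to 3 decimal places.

14.087

Var(total) = 537.65 + 72.3324 = 609.982.
True-score variance = 339.2 + 72.3324 = 411.533, so reliability = 0.6747.
Error variance = 609.982 − 411.533 = 198.45; SEM = √198.45 = 14.087.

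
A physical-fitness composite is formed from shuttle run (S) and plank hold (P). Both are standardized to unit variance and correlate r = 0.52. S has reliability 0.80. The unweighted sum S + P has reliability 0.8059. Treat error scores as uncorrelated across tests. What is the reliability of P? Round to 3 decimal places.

Var(S+P) = 2 + 2·0.52 = 3.040.
True-score variance = ρ_S + ρ_P + 2·0.52, so 0.8059 = (0.80 + ρ_P + 1.04) / 3.040.
ρ_P = 0.8059·3.040 − 0.80 − 1.04 = 0.610.

0.610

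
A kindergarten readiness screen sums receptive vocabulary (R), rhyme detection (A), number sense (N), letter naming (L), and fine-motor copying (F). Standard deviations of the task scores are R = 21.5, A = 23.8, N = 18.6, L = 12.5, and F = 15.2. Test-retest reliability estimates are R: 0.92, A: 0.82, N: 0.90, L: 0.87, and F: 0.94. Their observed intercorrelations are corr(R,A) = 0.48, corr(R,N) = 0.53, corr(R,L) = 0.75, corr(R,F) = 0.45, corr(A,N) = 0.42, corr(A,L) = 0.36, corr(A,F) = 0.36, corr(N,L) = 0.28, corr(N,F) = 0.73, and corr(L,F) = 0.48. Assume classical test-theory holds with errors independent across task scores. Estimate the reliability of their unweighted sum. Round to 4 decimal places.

Var(R+A+N+L+F) = 21.5² + 23.8² + 18.6² + 12.5² + 15.2² + 2·[21.5·23.8·0.48 + 21.5·18.6·0.53 + 21.5·12.5·0.75 + 21.5·15.2·0.45 + 23.8·18.6·0.42 + 23.8·12.5·0.36 + 23.8·15.2·0.36 + 18.6·12.5·0.28 + 18.6·15.2·0.73 + 12.5·15.2·0.48] = 1761.94 + 3184.26 = 4946.2.
Under uncorrelated errors the observed covariances equal the true-score covariances, so only the own-variance terms attenuate.
True-score variance = [21.5²·0.92 + 23.8²·0.82 + 18.6²·0.90 + 12.5²·0.87 + 15.2²·0.94] + 3184.26 = 1554.23 + 3184.26 = 4738.49.
Reliability = 4738.49 / 4946.2 = 0.9580.

0.9580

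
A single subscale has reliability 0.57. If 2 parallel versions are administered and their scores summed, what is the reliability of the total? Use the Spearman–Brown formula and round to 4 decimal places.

0.7261

ρ_k = kρ / (1 + (k−1)ρ) = 2·0.57 / (1 + 1·0.57) = 1.140 / 1.570 = 0.7261.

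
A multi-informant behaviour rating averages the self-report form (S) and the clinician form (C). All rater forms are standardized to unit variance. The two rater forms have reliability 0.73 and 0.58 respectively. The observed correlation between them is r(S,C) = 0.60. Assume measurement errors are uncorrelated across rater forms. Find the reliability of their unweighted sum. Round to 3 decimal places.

Var(S+C) = 2 + 2·[0.60] = 2 + 1.2 = 3.2.
With uncorrelated errors the cross-covariances are all true-score covariance, so they carry over unchanged; only the diagonal terms shrink to ρᵢσᵢ².
True-score variance = [0.73 + 0.58] + 1.2 = 1.31 + 1.2 = 2.51.
Reliability = 2.51 / 3.2 = 0.784.

0.784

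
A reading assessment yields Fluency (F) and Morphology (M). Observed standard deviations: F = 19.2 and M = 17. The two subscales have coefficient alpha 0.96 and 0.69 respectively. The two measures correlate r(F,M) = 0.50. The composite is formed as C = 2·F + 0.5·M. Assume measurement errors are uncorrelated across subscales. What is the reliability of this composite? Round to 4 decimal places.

Var(C) = 2²·19.2² + 0.5²·17² + 2·[19.2·17·0.50] = 1546.81 + 326.4 = 1873.21.
Because errors are independent across components, Cov(Tᵢ,Tⱼ) = Cov(Xᵢ,Xⱼ); the off-diagonal part of the true-score variance is the same as above.
True-score variance = [2²·19.2²·0.96 + 0.5²·17²·0.69] + 326.4 = 1465.43 + 326.4 = 1791.83.
Reliability = 1791.83 / 1873.21 = 0.9566.

0.9566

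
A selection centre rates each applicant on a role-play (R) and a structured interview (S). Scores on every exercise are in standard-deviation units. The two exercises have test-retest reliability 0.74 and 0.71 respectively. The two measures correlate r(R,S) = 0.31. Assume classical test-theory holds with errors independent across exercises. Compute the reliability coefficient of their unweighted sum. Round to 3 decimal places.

0.790

Var(R+S) = 2 + 2·[0.31] = 2 + 0.62 = 2.62.
Under uncorrelated errors the observed covariances equal the true-score covariances, so only the own-variance terms attenuate.
True-score variance = [0.74 + 0.71] + 0.62 = 1.45 + 0.62 = 2.07.
Reliability = 2.07 / 2.62 = 0.790.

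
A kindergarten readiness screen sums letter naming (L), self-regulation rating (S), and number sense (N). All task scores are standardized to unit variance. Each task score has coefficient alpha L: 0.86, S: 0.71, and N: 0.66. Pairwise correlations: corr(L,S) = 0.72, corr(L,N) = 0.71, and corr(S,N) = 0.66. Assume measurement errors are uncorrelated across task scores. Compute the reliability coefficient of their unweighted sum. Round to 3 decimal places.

0.893

Var(L+S+N) = 3 + 2·[0.72 + 0.71 + 0.66] = 3 + 4.18 = 7.18.
With uncorrelated errors the cross-covariances are all true-score covariance, so they carry over unchanged; only the diagonal terms shrink to ρᵢσᵢ².
True-score variance = [0.86 + 0.71 + 0.66] + 4.18 = 2.23 + 4.18 = 6.41.
Reliability = 6.41 / 7.18 = 0.893.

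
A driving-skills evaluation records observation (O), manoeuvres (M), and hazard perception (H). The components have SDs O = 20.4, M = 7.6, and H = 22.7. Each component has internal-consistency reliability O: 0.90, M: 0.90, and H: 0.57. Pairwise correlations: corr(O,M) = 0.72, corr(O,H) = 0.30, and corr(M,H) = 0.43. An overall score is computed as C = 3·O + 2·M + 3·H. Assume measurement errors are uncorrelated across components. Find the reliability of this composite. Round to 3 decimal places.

Var(C) = 3²·20.4² + 2²·7.6² + 3²·22.7² + 2·[6·20.4·7.6·0.72 + 9·20.4·22.7·0.30 + 6·7.6·22.7·0.43] = 8614.09 + 4730.38 = 13344.5.
Because errors are independent across components, Cov(Tᵢ,Tⱼ) = Cov(Xᵢ,Xⱼ); the off-diagonal part of the true-score variance is the same as above.
True-score variance = [3²·20.4²·0.90 + 2²·7.6²·0.90 + 3²·22.7²·0.57] + 4730.38 = 6222.27 + 4730.38 = 10952.7.
Reliability = 10952.7 / 13344.5 = 0.821.

0.821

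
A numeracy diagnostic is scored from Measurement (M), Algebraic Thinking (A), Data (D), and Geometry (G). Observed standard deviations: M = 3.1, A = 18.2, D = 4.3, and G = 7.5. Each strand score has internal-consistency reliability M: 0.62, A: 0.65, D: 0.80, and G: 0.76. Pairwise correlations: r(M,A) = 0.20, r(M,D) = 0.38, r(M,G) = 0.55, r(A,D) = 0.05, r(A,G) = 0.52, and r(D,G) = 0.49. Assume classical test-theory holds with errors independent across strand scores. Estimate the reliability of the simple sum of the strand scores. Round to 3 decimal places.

Var(M+A+D+G) = 3.1² + 18.2² + 4.3² + 7.5² + 2·[3.1·18.2·0.20 + 3.1·4.3·0.38 + 3.1·7.5·0.55 + 18.2·4.3·0.05 + 18.2·7.5·0.52 + 4.3·7.5·0.49] = 415.59 + 239.665 = 655.255.
Because errors are independent across components, Cov(Tᵢ,Tⱼ) = Cov(Xᵢ,Xⱼ); the off-diagonal part of the true-score variance is the same as above.
True-score variance = [3.1²·0.62 + 18.2²·0.65 + 4.3²·0.80 + 7.5²·0.76] + 239.665 = 278.806 + 239.665 = 518.471.
Reliability = 518.471 / 655.255 = 0.791.

0.791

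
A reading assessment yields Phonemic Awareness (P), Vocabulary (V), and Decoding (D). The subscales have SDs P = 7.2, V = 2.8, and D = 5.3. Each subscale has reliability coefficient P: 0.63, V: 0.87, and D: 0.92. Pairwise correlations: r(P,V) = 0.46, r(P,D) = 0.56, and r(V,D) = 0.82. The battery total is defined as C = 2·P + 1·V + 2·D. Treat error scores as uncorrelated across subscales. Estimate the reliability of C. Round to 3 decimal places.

Var(C) = 2²·7.2² + 2.8² + 2²·5.3² + 2·[2·7.2·2.8·0.46 + 4·7.2·5.3·0.56 + 2·2.8·5.3·0.82] = 327.56 + 256.726 = 584.286.
Because errors are independent across components, Cov(Tᵢ,Tⱼ) = Cov(Xᵢ,Xⱼ); the off-diagonal part of the true-score variance is the same as above.
True-score variance = [2²·7.2²·0.63 + 2.8²·0.87 + 2²·5.3²·0.92] + 256.726 = 240.829 + 256.726 = 497.555.
Reliability = 497.555 / 584.286 = 0.852.

0.852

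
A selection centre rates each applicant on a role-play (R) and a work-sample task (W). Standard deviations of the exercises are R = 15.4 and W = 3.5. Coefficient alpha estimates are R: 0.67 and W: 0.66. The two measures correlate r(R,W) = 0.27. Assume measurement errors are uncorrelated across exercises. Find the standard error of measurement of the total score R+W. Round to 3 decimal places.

9.079

Var(total) = 249.41 + 29.106 = 278.516.
True-score variance = 166.982 + 29.106 = 196.088, so reliability = 0.7040.
Error variance = 278.516 − 196.088 = 82.4278; SEM = √82.4278 = 9.079.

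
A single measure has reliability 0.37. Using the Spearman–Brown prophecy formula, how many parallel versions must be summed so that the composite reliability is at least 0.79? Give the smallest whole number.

7

k ≥ ρ*(1−ρ₁)/(ρ₁(1−ρ*)) = 0.79·0.63 / (0.37·0.21) = 6.405.
Smallest integer k = 7.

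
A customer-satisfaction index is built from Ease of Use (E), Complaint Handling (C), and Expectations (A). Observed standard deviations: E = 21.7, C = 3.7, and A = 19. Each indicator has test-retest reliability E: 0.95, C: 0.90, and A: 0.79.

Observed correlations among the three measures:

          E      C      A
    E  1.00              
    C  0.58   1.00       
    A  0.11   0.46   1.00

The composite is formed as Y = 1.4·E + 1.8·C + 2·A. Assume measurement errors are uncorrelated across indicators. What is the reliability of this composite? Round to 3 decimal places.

0.887

Var(Y) = 1.4²·21.7² + 1.8²·3.7² + 2²·19² + 2·[2.52·21.7·3.7·0.58 + 2.8·21.7·19·0.11 + 3.6·3.7·19·0.46] = 2411.3 + 721.514 = 3132.81.
Because errors are independent across components, Cov(Tᵢ,Tⱼ) = Cov(Xᵢ,Xⱼ); the off-diagonal part of the true-score variance is the same as above.
True-score variance = [1.4²·21.7²·0.95 + 1.8²·3.7²·0.90 + 2²·19²·0.79] + 721.514 = 2057.48 + 721.514 = 2778.99.
Reliability = 2778.99 / 3132.81 = 0.887.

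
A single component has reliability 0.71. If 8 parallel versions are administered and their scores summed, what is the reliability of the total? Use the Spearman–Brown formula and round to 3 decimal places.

ρ_k = kρ / (1 + (k−1)ρ) = 8·0.71 / (1 + 7·0.71) = 5.680 / 5.970 = 0.951.

0.951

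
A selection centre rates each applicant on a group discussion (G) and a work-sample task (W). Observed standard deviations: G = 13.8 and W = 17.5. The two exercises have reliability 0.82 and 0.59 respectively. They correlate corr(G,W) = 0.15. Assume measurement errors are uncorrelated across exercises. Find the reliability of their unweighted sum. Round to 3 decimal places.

Var(G+W) = 13.8² + 17.5² + 2·[13.8·17.5·0.15] = 496.69 + 72.45 = 569.14.
Because errors are independent across components, Cov(Tᵢ,Tⱼ) = Cov(Xᵢ,Xⱼ); the off-diagonal part of the true-score variance is the same as above.
True-score variance = [13.8²·0.82 + 17.5²·0.59] + 72.45 = 336.848 + 72.45 = 409.298.
Reliability = 409.298 / 569.14 = 0.719.

0.719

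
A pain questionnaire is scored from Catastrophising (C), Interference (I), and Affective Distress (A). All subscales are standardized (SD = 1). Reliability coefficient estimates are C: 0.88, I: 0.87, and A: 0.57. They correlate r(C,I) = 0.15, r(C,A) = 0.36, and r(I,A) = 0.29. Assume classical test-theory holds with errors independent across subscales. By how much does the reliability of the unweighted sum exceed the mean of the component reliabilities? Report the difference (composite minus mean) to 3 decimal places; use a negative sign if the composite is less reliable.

Var(sum) = 3 + 1.6 = 4.6; true-score variance = 2.32 + 1.6 = 3.92; composite reliability = 0.8522.
Mean component reliability = 0.7733.
Difference = 0.8522 − 0.7733 = 0.079.

0.079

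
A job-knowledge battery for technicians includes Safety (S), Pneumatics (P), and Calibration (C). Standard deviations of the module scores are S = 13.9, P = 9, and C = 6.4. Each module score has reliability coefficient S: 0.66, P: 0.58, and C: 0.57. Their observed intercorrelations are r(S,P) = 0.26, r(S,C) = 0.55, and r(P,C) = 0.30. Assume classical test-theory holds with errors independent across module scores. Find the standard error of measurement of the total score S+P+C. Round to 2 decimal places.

Var(total) = 315.17 + 197.468 = 512.638.
True-score variance = 197.846 + 197.468 = 395.314, so reliability = 0.7711.
Error variance = 512.638 − 395.314 = 117.324; SEM = √117.324 = 10.83.

10.83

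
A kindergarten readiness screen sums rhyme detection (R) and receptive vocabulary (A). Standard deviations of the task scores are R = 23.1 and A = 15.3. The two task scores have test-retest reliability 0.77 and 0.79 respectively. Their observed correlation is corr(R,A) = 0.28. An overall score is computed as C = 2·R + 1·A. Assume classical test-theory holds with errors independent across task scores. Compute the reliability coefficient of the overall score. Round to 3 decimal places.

0.805

Var(C) = 2²·23.1² + 15.3² + 2·[2·23.1·15.3·0.28] = 2368.53 + 395.842 = 2764.37.
Because errors are independent across components, Cov(Tᵢ,Tⱼ) = Cov(Xᵢ,Xⱼ); the off-diagonal part of the true-score variance is the same as above.
True-score variance = [2²·23.1²·0.77 + 15.3²·0.79] + 395.842 = 1828.45 + 395.842 = 2224.29.
Reliability = 2224.29 / 2764.37 = 0.805.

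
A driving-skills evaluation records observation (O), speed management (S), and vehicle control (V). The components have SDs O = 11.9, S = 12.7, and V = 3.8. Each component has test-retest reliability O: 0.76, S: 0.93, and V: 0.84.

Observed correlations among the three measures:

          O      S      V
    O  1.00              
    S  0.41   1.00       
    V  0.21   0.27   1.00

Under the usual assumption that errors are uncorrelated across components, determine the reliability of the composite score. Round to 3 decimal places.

Var(O+S+V) = 11.9² + 12.7² + 3.8² + 2·[11.9·12.7·0.41 + 11.9·3.8·0.21 + 12.7·3.8·0.27] = 317.34 + 168.979 = 486.319.
With uncorrelated errors the cross-covariances are all true-score covariance, so they carry over unchanged; only the diagonal terms shrink to ρᵢσᵢ².
True-score variance = [11.9²·0.76 + 12.7²·0.93 + 3.8²·0.84] + 168.979 = 269.753 + 168.979 = 438.732.
Reliability = 438.732 / 486.319 = 0.902.

0.902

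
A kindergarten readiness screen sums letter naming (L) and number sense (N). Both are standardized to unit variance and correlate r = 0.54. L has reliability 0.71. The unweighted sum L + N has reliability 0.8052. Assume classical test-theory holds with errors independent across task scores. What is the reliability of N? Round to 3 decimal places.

0.690

Var(L+N) = 2 + 2·0.54 = 3.080.
True-score variance = ρ_L + ρ_N + 2·0.54, so 0.8052 = (0.71 + ρ_N + 1.08) / 3.080.
ρ_N = 0.8052·3.080 − 0.71 − 1.08 = 0.690.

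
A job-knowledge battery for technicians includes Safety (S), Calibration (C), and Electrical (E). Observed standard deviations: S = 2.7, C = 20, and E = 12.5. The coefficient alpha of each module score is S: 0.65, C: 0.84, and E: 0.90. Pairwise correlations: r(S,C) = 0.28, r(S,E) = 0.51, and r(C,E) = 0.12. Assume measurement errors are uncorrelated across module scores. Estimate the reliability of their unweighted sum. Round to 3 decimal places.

0.881

Var(S+C+E) = 2.7² + 20² + 12.5² + 2·[2.7·20·0.28 + 2.7·12.5·0.51 + 20·12.5·0.12] = 563.54 + 124.665 = 688.205.
Under uncorrelated errors the observed covariances equal the true-score covariances, so only the own-variance terms attenuate.
True-score variance = [2.7²·0.65 + 20²·0.84 + 12.5²·0.90] + 124.665 = 481.363 + 124.665 = 606.029.
Reliability = 606.029 / 688.205 = 0.881.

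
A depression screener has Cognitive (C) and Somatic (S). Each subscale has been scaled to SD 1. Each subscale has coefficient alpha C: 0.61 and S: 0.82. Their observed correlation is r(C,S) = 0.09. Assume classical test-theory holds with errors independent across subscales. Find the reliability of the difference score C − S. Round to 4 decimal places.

0.6868

Var(C−S) = 1 + 1 − 2·0.09 = 2 − 0.18 = 1.82.
Because errors are independent across components, Cov(Tᵢ,Tⱼ) = Cov(Xᵢ,Xⱼ); the off-diagonal part of the true-score variance is the same as above.
True-score variance = [0.61 + 0.82] − 0.18 = 1.43 − 0.18 = 1.25.
Reliability = 1.25 / 1.82 = 0.6868.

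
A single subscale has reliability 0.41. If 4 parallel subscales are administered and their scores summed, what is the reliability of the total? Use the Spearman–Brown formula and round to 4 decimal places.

ρ_k = kρ / (1 + (k−1)ρ) = 4·0.41 / (1 + 3·0.41) = 1.640 / 2.230 = 0.7354.

0.7354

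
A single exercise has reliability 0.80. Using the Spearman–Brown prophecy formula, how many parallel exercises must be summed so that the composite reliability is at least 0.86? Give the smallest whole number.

2

k ≥ ρ*(1−ρ₁)/(ρ₁(1−ρ*)) = 0.86·0.20 / (0.80·0.14) = 1.536.
Smallest integer k = 2.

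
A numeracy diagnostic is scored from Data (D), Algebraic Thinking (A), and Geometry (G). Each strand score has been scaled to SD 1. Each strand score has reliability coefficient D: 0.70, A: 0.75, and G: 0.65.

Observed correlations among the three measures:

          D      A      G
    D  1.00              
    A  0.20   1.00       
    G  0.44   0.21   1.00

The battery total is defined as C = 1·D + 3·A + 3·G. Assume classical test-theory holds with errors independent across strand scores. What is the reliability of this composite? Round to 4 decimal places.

Var(C) = 1 + 3² + 3² + 2·[3·0.20 + 3·0.44 + 9·0.21] = 19 + 7.62 = 26.62.
Under uncorrelated errors the observed covariances equal the true-score covariances, so only the own-variance terms attenuate.
True-score variance = [0.70 + 3²·0.75 + 3²·0.65] + 7.62 = 13.3 + 7.62 = 20.92.
Reliability = 20.92 / 26.62 = 0.7859.

0.7859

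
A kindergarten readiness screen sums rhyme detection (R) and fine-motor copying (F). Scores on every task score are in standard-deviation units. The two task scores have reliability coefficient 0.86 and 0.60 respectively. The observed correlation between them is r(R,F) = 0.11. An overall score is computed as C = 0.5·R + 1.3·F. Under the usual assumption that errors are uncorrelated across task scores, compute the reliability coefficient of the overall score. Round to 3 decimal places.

0.659

Var(C) = 0.5² + 1.3² + 2·[0.65·0.11] = 1.94 + 0.143 = 2.083.
Under uncorrelated errors the observed covariances equal the true-score covariances, so only the own-variance terms attenuate.
True-score variance = [0.5²·0.86 + 1.3²·0.60] + 0.143 = 1.229 + 0.143 = 1.372.
Reliability = 1.372 / 2.083 = 0.659.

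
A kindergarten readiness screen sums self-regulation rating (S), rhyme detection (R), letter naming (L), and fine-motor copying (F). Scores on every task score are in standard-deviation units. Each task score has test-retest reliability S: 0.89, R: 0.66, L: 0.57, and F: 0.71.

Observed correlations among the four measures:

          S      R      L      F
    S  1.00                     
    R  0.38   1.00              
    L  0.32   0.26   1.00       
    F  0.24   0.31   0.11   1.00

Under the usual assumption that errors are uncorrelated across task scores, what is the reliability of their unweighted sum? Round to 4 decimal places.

Var(S+R+L+F) = 4 + 2·[0.38 + 0.32 + 0.24 + 0.26 + 0.31 + 0.11] = 4 + 3.24 = 7.24.
Under uncorrelated errors the observed covariances equal the true-score covariances, so only the own-variance terms attenuate.
True-score variance = [0.89 + 0.66 + 0.57 + 0.71] + 3.24 = 2.83 + 3.24 = 6.07.
Reliability = 6.07 / 7.24 = 0.8384.

0.8384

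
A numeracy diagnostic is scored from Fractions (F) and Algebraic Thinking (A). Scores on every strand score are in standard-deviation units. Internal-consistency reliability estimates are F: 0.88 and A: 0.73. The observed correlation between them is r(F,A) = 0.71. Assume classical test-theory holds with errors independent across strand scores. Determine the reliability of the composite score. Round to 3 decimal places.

0.886

Var(F+A) = 2 + 2·[0.71] = 2 + 1.42 = 3.42.
Because errors are independent across components, Cov(Tᵢ,Tⱼ) = Cov(Xᵢ,Xⱼ); the off-diagonal part of the true-score variance is the same as above.
True-score variance = [0.88 + 0.73] + 1.42 = 1.61 + 1.42 = 3.03.
Reliability = 3.03 / 3.42 = 0.886.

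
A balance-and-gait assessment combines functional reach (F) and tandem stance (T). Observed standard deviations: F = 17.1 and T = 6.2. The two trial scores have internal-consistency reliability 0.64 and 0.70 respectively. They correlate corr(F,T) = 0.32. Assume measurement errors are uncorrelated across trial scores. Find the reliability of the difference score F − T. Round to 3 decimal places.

0.556

Var(F−T) = 17.1² + 6.2² − 2·17.1·6.2·0.32 = 330.85 − 67.8528 = 262.997.
Under uncorrelated errors the observed covariances equal the true-score covariances, so only the own-variance terms attenuate.
True-score variance = [17.1²·0.64 + 6.2²·0.70] − 67.8528 = 214.05 − 67.8528 = 146.198.
Reliability = 146.198 / 262.997 = 0.556.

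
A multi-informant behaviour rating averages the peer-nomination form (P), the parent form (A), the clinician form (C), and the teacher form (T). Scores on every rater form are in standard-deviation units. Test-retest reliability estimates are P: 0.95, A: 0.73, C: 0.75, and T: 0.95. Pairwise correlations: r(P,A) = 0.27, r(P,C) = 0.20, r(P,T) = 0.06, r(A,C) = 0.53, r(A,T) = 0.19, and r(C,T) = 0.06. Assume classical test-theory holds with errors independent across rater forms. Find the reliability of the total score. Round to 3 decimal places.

0.906

Var(P+A+C+T) = 4 + 2·[0.27 + 0.20 + 0.06 + 0.53 + 0.19 + 0.06] = 4 + 2.62 = 6.62.
Because errors are independent across components, Cov(Tᵢ,Tⱼ) = Cov(Xᵢ,Xⱼ); the off-diagonal part of the true-score variance is the same as above.
True-score variance = [0.95 + 0.73 + 0.75 + 0.95] + 2.62 = 3.38 + 2.62 = 6.
Reliability = 6 / 6.62 = 0.906.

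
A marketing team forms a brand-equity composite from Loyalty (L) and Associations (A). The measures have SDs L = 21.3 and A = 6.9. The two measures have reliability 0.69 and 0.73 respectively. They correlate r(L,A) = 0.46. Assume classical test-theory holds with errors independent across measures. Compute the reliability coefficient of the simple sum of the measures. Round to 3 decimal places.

Var(L+A) = 21.3² + 6.9² + 2·[21.3·6.9·0.46] = 501.3 + 135.212 = 636.512.
Under uncorrelated errors the observed covariances equal the true-score covariances, so only the own-variance terms attenuate.
True-score variance = [21.3²·0.69 + 6.9²·0.73] + 135.212 = 347.801 + 135.212 = 483.014.
Reliability = 483.014 / 636.512 = 0.759.

0.759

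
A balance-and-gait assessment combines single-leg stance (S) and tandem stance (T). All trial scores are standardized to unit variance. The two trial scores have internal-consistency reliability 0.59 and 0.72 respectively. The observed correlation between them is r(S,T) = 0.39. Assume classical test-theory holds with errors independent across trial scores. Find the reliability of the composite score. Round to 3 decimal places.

Var(S+T) = 2 + 2·[0.39] = 2 + 0.78 = 2.78.
Under uncorrelated errors the observed covariances equal the true-score covariances, so only the own-variance terms attenuate.
True-score variance = [0.59 + 0.72] + 0.78 = 1.31 + 0.78 = 2.09.
Reliability = 2.09 / 2.78 = 0.752.

0.752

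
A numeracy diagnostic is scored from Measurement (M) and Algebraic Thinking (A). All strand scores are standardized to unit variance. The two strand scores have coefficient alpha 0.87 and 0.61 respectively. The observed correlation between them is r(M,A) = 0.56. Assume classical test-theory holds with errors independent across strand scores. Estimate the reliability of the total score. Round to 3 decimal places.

Var(M+A) = 2 + 2·[0.56] = 2 + 1.12 = 3.12.
Under uncorrelated errors the observed covariances equal the true-score covariances, so only the own-variance terms attenuate.
True-score variance = [0.87 + 0.61] + 1.12 = 1.48 + 1.12 = 2.6.
Reliability = 2.6 / 3.12 = 0.833.

0.833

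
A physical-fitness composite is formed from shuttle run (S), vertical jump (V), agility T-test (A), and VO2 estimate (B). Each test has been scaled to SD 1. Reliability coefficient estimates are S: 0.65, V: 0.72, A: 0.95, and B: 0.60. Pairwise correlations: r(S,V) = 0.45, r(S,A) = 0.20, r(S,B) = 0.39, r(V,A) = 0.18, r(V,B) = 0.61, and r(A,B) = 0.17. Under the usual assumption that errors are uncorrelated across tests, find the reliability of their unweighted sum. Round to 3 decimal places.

0.865

Var(S+V+A+B) = 4 + 2·[0.45 + 0.20 + 0.39 + 0.18 + 0.61 + 0.17] = 4 + 4 = 8.
Under uncorrelated errors the observed covariances equal the true-score covariances, so only the own-variance terms attenuate.
True-score variance = [0.65 + 0.72 + 0.95 + 0.60] + 4 = 2.92 + 4 = 6.92.
Reliability = 6.92 / 8 = 0.865.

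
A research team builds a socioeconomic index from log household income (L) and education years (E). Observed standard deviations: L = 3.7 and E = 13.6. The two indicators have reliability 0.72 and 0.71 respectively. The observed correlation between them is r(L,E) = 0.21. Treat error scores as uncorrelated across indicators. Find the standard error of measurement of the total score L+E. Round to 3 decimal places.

Var(total) = 198.65 + 21.1344 = 219.784.
True-score variance = 141.178 + 21.1344 = 162.313, so reliability = 0.7385.
Error variance = 219.784 − 162.313 = 57.4716; SEM = √57.4716 = 7.581.

7.581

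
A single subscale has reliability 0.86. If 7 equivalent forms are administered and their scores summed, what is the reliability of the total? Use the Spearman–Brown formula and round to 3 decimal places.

ρ_k = kρ / (1 + (k−1)ρ) = 7·0.86 / (1 + 6·0.86) = 6.020 / 6.160 = 0.977.

0.977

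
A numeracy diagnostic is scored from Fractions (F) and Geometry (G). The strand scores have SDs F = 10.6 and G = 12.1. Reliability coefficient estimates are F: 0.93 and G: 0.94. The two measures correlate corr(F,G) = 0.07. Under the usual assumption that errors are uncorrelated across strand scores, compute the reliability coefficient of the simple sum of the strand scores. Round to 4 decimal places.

Var(F+G) = 10.6² + 12.1² + 2·[10.6·12.1·0.07] = 258.77 + 17.9564 = 276.726.
Because errors are independent across components, Cov(Tᵢ,Tⱼ) = Cov(Xᵢ,Xⱼ); the off-diagonal part of the true-score variance is the same as above.
True-score variance = [10.6²·0.93 + 12.1²·0.94] + 17.9564 = 242.12 + 17.9564 = 260.077.
Reliability = 260.077 / 276.726 = 0.9398.

0.9398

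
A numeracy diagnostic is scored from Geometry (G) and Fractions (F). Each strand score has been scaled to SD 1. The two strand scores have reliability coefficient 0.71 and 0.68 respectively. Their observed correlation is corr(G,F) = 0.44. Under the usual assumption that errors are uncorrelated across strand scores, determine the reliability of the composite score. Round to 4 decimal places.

0.7882

Var(G+F) = 2 + 2·[0.44] = 2 + 0.88 = 2.88.
Under uncorrelated errors the observed covariances equal the true-score covariances, so only the own-variance terms attenuate.
True-score variance = [0.71 + 0.68] + 0.88 = 1.39 + 0.88 = 2.27.
Reliability = 2.27 / 2.88 = 0.7882.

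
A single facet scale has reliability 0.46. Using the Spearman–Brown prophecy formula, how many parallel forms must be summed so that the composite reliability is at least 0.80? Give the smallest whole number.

k ≥ ρ*(1−ρ₁)/(ρ₁(1−ρ*)) = 0.80·0.54 / (0.46·0.20) = 4.696.
Smallest integer k = 5.

5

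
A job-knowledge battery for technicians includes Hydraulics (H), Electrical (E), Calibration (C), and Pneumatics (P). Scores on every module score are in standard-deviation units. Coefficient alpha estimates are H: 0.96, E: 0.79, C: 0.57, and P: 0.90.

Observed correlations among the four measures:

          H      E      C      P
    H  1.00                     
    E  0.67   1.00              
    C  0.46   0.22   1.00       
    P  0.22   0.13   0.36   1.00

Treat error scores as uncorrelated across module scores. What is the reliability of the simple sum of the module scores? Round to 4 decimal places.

0.9039

Var(H+E+C+P) = 4 + 2·[0.67 + 0.46 + 0.22 + 0.22 + 0.13 + 0.36] = 4 + 4.12 = 8.12.
Because errors are independent across components, Cov(Tᵢ,Tⱼ) = Cov(Xᵢ,Xⱼ); the off-diagonal part of the true-score variance is the same as above.
True-score variance = [0.96 + 0.79 + 0.57 + 0.90] + 4.12 = 3.22 + 4.12 = 7.34.
Reliability = 7.34 / 8.12 = 0.9039.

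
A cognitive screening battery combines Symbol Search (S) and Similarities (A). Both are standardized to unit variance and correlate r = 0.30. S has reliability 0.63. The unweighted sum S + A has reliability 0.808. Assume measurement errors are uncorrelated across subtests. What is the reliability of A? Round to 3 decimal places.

0.871

Var(S+A) = 2 + 2·0.30 = 2.600.
True-score variance = ρ_S + ρ_A + 2·0.30, so 0.808 = (0.63 + ρ_A + 0.60) / 2.600.
ρ_A = 0.808·2.600 − 0.63 − 0.60 = 0.871.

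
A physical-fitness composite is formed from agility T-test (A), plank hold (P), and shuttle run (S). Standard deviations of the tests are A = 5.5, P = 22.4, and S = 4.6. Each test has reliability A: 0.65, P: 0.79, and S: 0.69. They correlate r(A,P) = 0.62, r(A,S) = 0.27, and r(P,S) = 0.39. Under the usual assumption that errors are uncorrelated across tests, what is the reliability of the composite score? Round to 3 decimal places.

Var(A+P+S) = 5.5² + 22.4² + 4.6² + 2·[5.5·22.4·0.62 + 5.5·4.6·0.27 + 22.4·4.6·0.39] = 553.17 + 246.801 = 799.971.
With uncorrelated errors the cross-covariances are all true-score covariance, so they carry over unchanged; only the diagonal terms shrink to ρᵢσᵢ².
True-score variance = [5.5²·0.65 + 22.4²·0.79 + 4.6²·0.69] + 246.801 = 430.653 + 246.801 = 677.454.
Reliability = 677.454 / 799.971 = 0.847.

0.847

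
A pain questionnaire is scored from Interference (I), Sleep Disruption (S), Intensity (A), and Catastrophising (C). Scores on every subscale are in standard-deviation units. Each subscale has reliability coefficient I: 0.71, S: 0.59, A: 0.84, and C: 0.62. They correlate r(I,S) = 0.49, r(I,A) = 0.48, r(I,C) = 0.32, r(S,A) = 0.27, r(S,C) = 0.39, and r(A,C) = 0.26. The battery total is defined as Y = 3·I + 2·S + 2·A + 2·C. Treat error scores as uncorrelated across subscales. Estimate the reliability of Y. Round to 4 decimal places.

Var(Y) = 3² + 2² + 2² + 2² + 2·[6·0.49 + 6·0.48 + 6·0.32 + 4·0.27 + 4·0.39 + 4·0.26] = 21 + 22.84 = 43.84.
Under uncorrelated errors the observed covariances equal the true-score covariances, so only the own-variance terms attenuate.
True-score variance = [3²·0.71 + 2²·0.59 + 2²·0.84 + 2²·0.62] + 22.84 = 14.59 + 22.84 = 37.43.
Reliability = 37.43 / 43.84 = 0.8538.

0.8538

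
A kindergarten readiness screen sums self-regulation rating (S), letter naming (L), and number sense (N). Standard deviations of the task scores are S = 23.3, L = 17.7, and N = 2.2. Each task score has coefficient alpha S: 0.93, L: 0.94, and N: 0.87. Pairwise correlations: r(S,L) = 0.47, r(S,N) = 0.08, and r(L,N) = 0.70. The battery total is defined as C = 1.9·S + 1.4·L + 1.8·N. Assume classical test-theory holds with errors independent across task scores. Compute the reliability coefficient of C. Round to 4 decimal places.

0.9535

Var(C) = 1.9²·23.3² + 1.4²·17.7² + 1.8²·2.2² + 2·[2.66·23.3·17.7·0.47 + 3.42·23.3·2.2·0.08 + 2.52·17.7·2.2·0.70] = 2589.56 + 1196.62 = 3786.18.
With uncorrelated errors the cross-covariances are all true-score covariance, so they carry over unchanged; only the diagonal terms shrink to ρᵢσᵢ².
True-score variance = [1.9²·23.3²·0.93 + 1.4²·17.7²·0.94 + 1.8²·2.2²·0.87] + 1196.62 = 2413.49 + 1196.62 = 3610.11.
Reliability = 3610.11 / 3786.18 = 0.9535.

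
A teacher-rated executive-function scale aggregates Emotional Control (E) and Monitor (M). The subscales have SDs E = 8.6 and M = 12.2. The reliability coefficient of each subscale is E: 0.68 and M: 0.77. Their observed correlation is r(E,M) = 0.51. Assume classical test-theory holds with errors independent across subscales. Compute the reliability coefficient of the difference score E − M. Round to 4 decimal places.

Var(E−M) = 8.6² + 12.2² − 2·8.6·12.2·0.51 = 222.8 − 107.018 = 115.782.
Because errors are independent across components, Cov(Tᵢ,Tⱼ) = Cov(Xᵢ,Xⱼ); the off-diagonal part of the true-score variance is the same as above.
True-score variance = [8.6²·0.68 + 12.2²·0.77] − 107.018 = 164.9 − 107.018 = 57.8812.
Reliability = 57.8812 / 115.782 = 0.4999.

0.4999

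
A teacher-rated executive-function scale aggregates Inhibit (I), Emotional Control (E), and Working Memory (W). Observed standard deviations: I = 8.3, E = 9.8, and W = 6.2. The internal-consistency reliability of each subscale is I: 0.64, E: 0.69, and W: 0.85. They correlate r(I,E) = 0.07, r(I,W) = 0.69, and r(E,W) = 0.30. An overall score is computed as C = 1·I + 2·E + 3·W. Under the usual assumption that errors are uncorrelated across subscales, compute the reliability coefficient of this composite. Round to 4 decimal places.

Var(C) = 8.3² + 2²·9.8² + 3²·6.2² + 2·[2·8.3·9.8·0.07 + 3·8.3·6.2·0.69 + 6·9.8·6.2·0.30] = 799.01 + 454.556 = 1253.57.
Under uncorrelated errors the observed covariances equal the true-score covariances, so only the own-variance terms attenuate.
True-score variance = [8.3²·0.64 + 2²·9.8²·0.69 + 3²·6.2²·0.85] + 454.556 = 603.226 + 454.556 = 1057.78.
Reliability = 1057.78 / 1253.57 = 0.8438.

0.8438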